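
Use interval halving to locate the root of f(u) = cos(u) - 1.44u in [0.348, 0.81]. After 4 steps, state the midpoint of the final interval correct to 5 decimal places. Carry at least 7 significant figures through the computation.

f(0.348000) = 0.438937, f(0.810000) = -0.476902 (opposite signs)
step 1: m = 0.579000, f(m) = 0.003250 > 0 → root in [0.579000, 0.810000]
step 2: m = 0.694500, f(m) = -0.231706 < 0 → root in [0.579000, 0.694500]
step 3: m = 0.636750, f(m) = -0.112888 < 0 → root in [0.579000, 0.636750]
step 4: m = 0.607875, f(m) = -0.054476 < 0 → root in [0.579000, 0.607875]
Midpoint of [0.579000, 0.607875] = 0.593437

0.59344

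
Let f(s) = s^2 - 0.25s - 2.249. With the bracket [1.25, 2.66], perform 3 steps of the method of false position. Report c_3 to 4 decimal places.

1.6227

f(1.250000) = -0.999000, f(2.660000) = 4.161600
step 1: c = 1.522951, f(c) = -0.310359 < 0 → new bracket [1.522951, 2.660000]
step 2: c = 1.601863, f(c) = -0.083500 < 0 → new bracket [1.601863, 2.660000]
step 3: c = 1.622676, f(c) = -0.021590 < 0 → new bracket [1.622676, 2.660000]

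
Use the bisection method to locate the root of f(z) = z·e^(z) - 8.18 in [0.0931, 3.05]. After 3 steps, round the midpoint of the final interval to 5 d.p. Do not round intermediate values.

f(0.093100) = -8.077816, f(3.050000) = 56.221800 (opposite signs)
step 1: m = 1.571550, f(m) = -0.614394 < 0 → root in [1.571550, 3.050000]
step 2: m = 2.310775, f(m) = 15.117777 > 0 → root in [1.571550, 2.310775]
step 3: m = 1.941162, f(m) = 5.343779 > 0 → root in [1.571550, 1.941162]
Midpoint of [1.571550, 1.941162] = 1.756356

1.75636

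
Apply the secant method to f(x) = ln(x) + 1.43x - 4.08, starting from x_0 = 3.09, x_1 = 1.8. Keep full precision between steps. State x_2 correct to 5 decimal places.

f(x_0) = 1.466871, f(x_1) = -0.918213
x_2 = 1.800000 - (-0.918213)·(1.800000 - 3.090000)/(-0.918213 - (1.466871)) = 2.296626; f(x_2) = 0.035616

2.29663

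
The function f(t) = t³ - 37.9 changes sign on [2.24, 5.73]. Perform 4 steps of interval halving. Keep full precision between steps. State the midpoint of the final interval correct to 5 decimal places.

3.43969

f(2.240000) = -26.660576, f(5.730000) = 150.232517 (opposite signs)
step 1: m = 3.985000, f(m) = 25.382697 > 0 → root in [2.240000, 3.985000]
step 2: m = 3.112500, f(m) = -7.747170 < 0 → root in [3.112500, 3.985000]
step 3: m = 3.548750, f(m) = 6.791632 > 0 → root in [3.112500, 3.548750]
step 4: m = 3.330625, f(m) = -0.953167 < 0 → root in [3.330625, 3.548750]
Midpoint of [3.330625, 3.548750] = 3.439688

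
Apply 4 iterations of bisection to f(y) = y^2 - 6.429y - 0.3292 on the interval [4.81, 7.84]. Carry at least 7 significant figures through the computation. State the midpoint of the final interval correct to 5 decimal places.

6.41969

f(4.810000) = -8.116590, f(7.840000) = 10.733040 (opposite signs)
step 1: m = 6.325000, f(m) = -0.987000 < 0 → root in [6.325000, 7.840000]
step 2: m = 7.082500, f(m) = 4.299214 > 0 → root in [6.325000, 7.082500]
step 3: m = 6.703750, f(m) = 1.512655 > 0 → root in [6.325000, 6.703750]
step 4: m = 6.514375, f(m) = 0.226965 > 0 → root in [6.325000, 6.514375]
Midpoint of [6.325000, 6.514375] = 6.419687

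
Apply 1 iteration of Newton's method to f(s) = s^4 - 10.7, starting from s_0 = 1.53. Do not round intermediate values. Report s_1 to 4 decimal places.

f'(s) = 4s^3
s_0 = 1.530000: f = -5.220187, f' = 14.326308 → s_1 = 1.530000 - (-5.220187)/(14.326308) = 1.894378

1.8944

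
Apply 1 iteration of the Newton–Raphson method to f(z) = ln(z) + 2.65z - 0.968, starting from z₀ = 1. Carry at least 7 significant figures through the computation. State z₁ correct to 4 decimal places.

Newton update: z ← z − f(z)/f'(z).
f'(z) = 1/z + 2.65
z_0 = 1.000000: f = 1.682000, f' = 3.650000 → z_1 = 1.000000 - (1.682000)/(3.650000) = 0.539178

0.5392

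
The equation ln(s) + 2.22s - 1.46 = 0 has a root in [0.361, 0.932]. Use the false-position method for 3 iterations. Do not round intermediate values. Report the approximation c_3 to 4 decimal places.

False-position update: c = (a·f(b) − b·f(a))/(f(b) − f(a)); replace the endpoint whose sign matches f(c).
f(0.361000) = -1.677457, f(0.932000) = 0.538618
step 1: c = 0.793218, f(c) = 0.069288 > 0 → new bracket [0.361000, 0.793218]
step 2: c = 0.776074, f(c) = 0.009375 > 0 → new bracket [0.361000, 0.776074]
step 3: c = 0.773767, f(c) = 0.001277 > 0 → new bracket [0.361000, 0.773767]

0.7738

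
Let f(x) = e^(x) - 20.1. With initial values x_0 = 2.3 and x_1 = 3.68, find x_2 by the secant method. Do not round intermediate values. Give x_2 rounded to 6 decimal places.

2.770933

f(x_0) = -10.125818, f(x_1) = 19.546394
x_2 = 3.680000 - (19.546394)·(3.680000 - 2.300000)/(19.546394 - (-10.125818)) = 2.770933; f(x_2) = -4.126467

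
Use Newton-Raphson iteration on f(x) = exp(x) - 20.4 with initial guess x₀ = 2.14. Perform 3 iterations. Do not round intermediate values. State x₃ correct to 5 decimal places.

f'(x) = exp(x)
x_0 = 2.140000: f = -11.900562, f' = 8.499438 → x_1 = 2.140000 - (-11.900562)/(8.499438) = 3.540159
x_1 = 3.540159: f = 14.072393, f' = 34.472393 → x_2 = 3.540159 - (14.072393)/(34.472393) = 3.131937
x_2 = 3.131937: f = 2.518322, f' = 22.918322 → x_3 = 3.131937 - (2.518322)/(22.918322) = 3.022054

3.02205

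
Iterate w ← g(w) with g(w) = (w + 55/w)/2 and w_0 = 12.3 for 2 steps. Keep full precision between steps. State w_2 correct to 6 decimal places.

w_1 = g(12.300000) = 8.385772
w_2 = g(8.385772) = 7.472250

7.472250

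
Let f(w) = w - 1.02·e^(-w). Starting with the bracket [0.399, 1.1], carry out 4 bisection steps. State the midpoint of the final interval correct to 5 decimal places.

f(0.399000) = -0.285411, f(1.100000) = 0.760471 (opposite signs)
step 1: m = 0.749500, f(m) = 0.267445 > 0 → root in [0.399000, 0.749500]
step 2: m = 0.574250, f(m) = -0.000140 < 0 → root in [0.574250, 0.749500]
step 3: m = 0.661875, f(m) = 0.135674 > 0 → root in [0.574250, 0.661875]
step 4: m = 0.618062, f(m) = 0.068295 > 0 → root in [0.574250, 0.618062]
Midpoint of [0.574250, 0.618062] = 0.596156

0.59616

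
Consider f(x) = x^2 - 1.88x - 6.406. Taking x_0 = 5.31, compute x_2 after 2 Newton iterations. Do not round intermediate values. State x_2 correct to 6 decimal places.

3.656792

f'(x) = 2x - 1.88
x_0 = 5.310000: f = 11.807300, f' = 8.740000 → x_1 = 5.310000 - (11.807300)/(8.740000) = 3.959050
x_1 = 3.959050: f = 1.825065, f' = 6.038101 → x_2 = 3.959050 - (1.825065)/(6.038101) = 3.656792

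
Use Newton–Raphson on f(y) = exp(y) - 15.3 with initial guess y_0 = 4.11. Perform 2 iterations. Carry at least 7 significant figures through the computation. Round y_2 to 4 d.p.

2.8919

f'(y) = exp(y)
y_0 = 4.110000: f = 45.646718, f' = 60.946718 → y_1 = 4.110000 - (45.646718)/(60.946718) = 3.361039
y_1 = 3.361039: f = 13.519117, f' = 28.819117 → y_2 = 3.361039 - (13.519117)/(28.819117) = 2.891937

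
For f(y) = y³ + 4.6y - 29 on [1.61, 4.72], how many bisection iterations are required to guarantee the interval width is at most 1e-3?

12

Initial width b − a = 4.72 − 1.61 = 3.110000.
After n steps the width is (b−a)/2^n; need (b−a)/2^n ≤ 1e-3.
So n ≥ log₂(3.110000/1e-3) = log₂(3110.0000) ≈ 11.6027.
Hence n = 12.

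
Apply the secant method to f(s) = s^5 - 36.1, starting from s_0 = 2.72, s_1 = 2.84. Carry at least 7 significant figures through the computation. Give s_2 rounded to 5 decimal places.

2.34270

f(s_0) = 112.782797, f(s_1) = 148.653086
s_2 = 2.840000 - (148.653086)·(2.840000 - 2.720000)/(148.653086 - (112.782797)) = 2.342698; f(s_2) = 34.463713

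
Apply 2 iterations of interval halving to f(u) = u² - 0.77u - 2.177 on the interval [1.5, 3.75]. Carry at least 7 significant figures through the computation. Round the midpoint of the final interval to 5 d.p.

1.78125

f(1.500000) = -1.082000, f(3.750000) = 8.998000 (opposite signs)
step 1: m = 2.625000, f(m) = 2.692375 > 0 → root in [1.500000, 2.625000]
step 2: m = 2.062500, f(m) = 0.488781 > 0 → root in [1.500000, 2.062500]
Midpoint of [1.500000, 2.062500] = 1.781250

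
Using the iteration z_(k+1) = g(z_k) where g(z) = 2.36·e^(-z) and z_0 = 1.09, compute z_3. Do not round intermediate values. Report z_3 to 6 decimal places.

0.811638

z_1 = g(1.090000) = 0.793471
z_2 = g(0.793471) = 1.067363
z_3 = g(1.067363) = 0.811638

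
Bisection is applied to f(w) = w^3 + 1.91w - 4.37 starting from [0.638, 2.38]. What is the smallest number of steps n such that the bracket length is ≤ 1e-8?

Initial width b − a = 2.38 − 0.638 = 1.742000.
After n steps the width is (b−a)/2^n; need (b−a)/2^n ≤ 1e-8.
So n ≥ log₂(1.742000/1e-8) = log₂(174200000.0000) ≈ 27.3762.
Hence n = 28.

28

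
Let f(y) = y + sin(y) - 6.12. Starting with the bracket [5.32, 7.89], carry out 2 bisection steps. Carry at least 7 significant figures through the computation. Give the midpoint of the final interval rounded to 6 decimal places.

6.283750

f(5.320000) = -1.621014, f(7.890000) = 2.769351 (opposite signs)
step 1: m = 6.605000, f(m) = 0.801289 > 0 → root in [5.320000, 6.605000]
step 2: m = 5.962500, f(m) = -0.472717 < 0 → root in [5.962500, 6.605000]
Midpoint of [5.962500, 6.605000] = 6.283750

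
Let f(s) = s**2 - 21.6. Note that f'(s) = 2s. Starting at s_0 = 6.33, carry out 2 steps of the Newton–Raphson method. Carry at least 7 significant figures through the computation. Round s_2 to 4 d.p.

s_0 = 6.330000: f = 18.468900, f' = 12.660000 → s_1 = 6.330000 - (18.468900)/(12.660000) = 4.871161
s_1 = 4.871161: f = 2.128211, f' = 9.742322 → s_2 = 4.871161 - (2.128211)/(9.742322) = 4.652711

4.6527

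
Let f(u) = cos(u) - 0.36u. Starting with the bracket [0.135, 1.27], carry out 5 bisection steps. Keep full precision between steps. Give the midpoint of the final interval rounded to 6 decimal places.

f(0.135000) = 0.942301, f(1.270000) = -0.160919 (opposite signs)
step 1: m = 0.702500, f(m) = 0.510329 > 0 → root in [0.702500, 1.270000]
step 2: m = 0.986250, f(m) = 0.196771 > 0 → root in [0.986250, 1.270000]
step 3: m = 1.128125, f(m) = 0.022230 > 0 → root in [1.128125, 1.270000]
step 4: m = 1.199063, f(m) = -0.068431 < 0 → root in [1.128125, 1.199063]
step 5: m = 1.163594, f(m) = -0.022852 < 0 → root in [1.128125, 1.163594]
Midpoint of [1.128125, 1.163594] = 1.145859

1.145859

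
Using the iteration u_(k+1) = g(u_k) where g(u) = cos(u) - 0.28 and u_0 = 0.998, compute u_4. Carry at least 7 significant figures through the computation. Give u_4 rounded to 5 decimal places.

u_1 = g(0.998000) = 0.261984
u_2 = g(0.261984) = 0.685878
u_3 = g(0.685878) = 0.493863
u_4 = g(0.493863) = 0.600508

0.60051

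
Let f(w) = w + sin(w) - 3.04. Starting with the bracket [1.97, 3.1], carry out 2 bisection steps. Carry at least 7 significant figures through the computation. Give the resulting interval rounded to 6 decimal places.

[2.252500, 2.535000]

f(1.970000) = -0.148629, f(3.100000) = 0.101581 (opposite signs)
step 1: m = 2.535000, f(m) = 0.065071 > 0 → root in [1.970000, 2.535000]
step 2: m = 2.252500, f(m) = -0.011000 < 0 → root in [2.252500, 2.535000]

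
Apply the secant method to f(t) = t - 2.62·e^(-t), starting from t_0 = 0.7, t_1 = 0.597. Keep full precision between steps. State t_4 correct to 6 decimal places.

Secant update: t_(k+1) = t_k − f(t_k)·(t_k − t_(k-1))/(f(t_k) − f(t_(k-1))).
f(t_0) = -0.601053, f(t_1) = -0.845207
t_2 = 0.597000 - (-0.845207)·(0.597000 - 0.700000)/(-0.845207 - (-0.601053)) = 0.953564; f(t_2) = -0.056092
t_3 = 0.953564 - (-0.056092)·(0.953564 - 0.597000)/(-0.056092 - (-0.845207)) = 0.978910; f(t_3) = -0.005478
t_4 = 0.978910 - (-0.005478)·(0.978910 - 0.953564)/(-0.005478 - (-0.056092)) = 0.981653; f(t_4) = -0.000038

0.981653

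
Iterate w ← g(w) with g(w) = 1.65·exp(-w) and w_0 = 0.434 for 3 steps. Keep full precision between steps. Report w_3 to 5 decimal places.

w_1 = g(0.434000) = 1.069055
w_2 = g(1.069055) = 0.566499
w_3 = g(0.566499) = 0.936390

0.93639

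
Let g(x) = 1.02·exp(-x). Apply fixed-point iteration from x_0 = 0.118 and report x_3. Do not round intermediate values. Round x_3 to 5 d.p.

x_1 = g(0.118000) = 0.906470
x_2 = g(0.906470) = 0.412027
x_3 = g(0.412027) = 0.675553

0.67555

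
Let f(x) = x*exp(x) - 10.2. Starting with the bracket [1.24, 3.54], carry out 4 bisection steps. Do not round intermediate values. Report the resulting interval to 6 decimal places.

f(1.240000) = -5.915039, f(3.540000) = 111.812894 (opposite signs)
step 1: m = 2.390000, f(m) = 15.883251 > 0 → root in [1.240000, 2.390000]
step 2: m = 1.815000, f(m) = 0.946053 > 0 → root in [1.240000, 1.815000]
step 3: m = 1.527500, f(m) = -3.163349 < 0 → root in [1.527500, 1.815000]
step 4: m = 1.671250, f(m) = -1.310935 < 0 → root in [1.671250, 1.815000]

[1.671250, 1.815000]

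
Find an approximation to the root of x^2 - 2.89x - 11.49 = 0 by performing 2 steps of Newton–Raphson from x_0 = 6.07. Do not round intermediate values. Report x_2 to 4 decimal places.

5.1310

f'(x) = 2x - 2.89
x_0 = 6.070000: f = 7.812600, f' = 9.250000 → x_1 = 6.070000 - (7.812600)/(9.250000) = 5.225395
x_1 = 5.225395: f = 0.713358, f' = 7.560789 → x_2 = 5.225395 - (0.713358)/(7.560789) = 5.131045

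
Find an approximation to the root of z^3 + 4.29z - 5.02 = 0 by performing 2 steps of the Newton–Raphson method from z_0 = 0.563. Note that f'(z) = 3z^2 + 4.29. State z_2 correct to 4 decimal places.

0.9640

z_0 = 0.563000: f = -2.426276, f' = 5.240907 → z_1 = 0.563000 - (-2.426276)/(5.240907) = 1.025950
z_1 = 1.025950: f = 0.461211, f' = 7.447719 → z_2 = 1.025950 - (0.461211)/(7.447719) = 0.964023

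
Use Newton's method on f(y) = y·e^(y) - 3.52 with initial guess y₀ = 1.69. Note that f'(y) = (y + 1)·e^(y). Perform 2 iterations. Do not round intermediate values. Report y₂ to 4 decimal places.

1.1526

y_0 = 1.690000: f = 5.638922, f' = 14.578403 → y_1 = 1.690000 - (5.638922)/(14.578403) = 1.303200
y_1 = 1.303200: f = 1.277156, f' = 8.478214 → y_2 = 1.303200 - (1.277156)/(8.478214) = 1.152561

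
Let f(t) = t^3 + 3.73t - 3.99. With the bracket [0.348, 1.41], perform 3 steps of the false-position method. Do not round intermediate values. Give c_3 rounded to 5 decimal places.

0.87877

f(0.348000) = -2.649816, f(1.410000) = 4.072521
step 1: c = 0.766620, f(c) = -0.679960 < 0 → new bracket [0.766620, 1.410000]
step 2: c = 0.858671, f(c) = -0.154043 < 0 → new bracket [0.858671, 1.410000]
step 3: c = 0.878765, f(c) = -0.033598 < 0 → new bracket [0.878765, 1.410000]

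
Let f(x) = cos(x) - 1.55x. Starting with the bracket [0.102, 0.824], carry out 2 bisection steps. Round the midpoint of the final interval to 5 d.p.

0.55325

f(0.102000) = 0.836703, f(0.824000) = -0.597909 (opposite signs)
step 1: m = 0.463000, f(m) = 0.177067 > 0 → root in [0.463000, 0.824000]
step 2: m = 0.643500, f(m) = -0.197424 < 0 → root in [0.463000, 0.643500]
Midpoint of [0.463000, 0.643500] = 0.553250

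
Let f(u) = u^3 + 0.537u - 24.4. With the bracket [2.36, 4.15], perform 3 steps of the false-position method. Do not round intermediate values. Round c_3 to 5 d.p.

2.81710

f(2.360000) = -9.988424, f(4.150000) = 49.301925
step 1: c = 2.661555, f(c) = -4.116630 < 0 → new bracket [2.661555, 4.150000]
step 2: c = 2.776260, f(c) = -1.510800 < 0 → new bracket [2.776260, 4.150000]
step 3: c = 2.817105, f(c) = -0.530449 < 0 → new bracket [2.817105, 4.150000]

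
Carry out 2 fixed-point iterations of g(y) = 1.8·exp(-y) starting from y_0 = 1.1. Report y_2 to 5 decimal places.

0.98868

y_1 = g(1.100000) = 0.599168
y_2 = g(0.599168) = 0.988683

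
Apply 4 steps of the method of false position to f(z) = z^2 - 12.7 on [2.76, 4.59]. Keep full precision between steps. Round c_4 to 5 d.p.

False-position update: c = (a·f(b) − b·f(a))/(f(b) − f(a)); replace the endpoint whose sign matches f(c).
f(2.760000) = -5.082400, f(4.590000) = 8.368100
step 1: c = 3.451483, f(c) = -0.787265 < 0 → new bracket [3.451483, 4.590000]
step 2: c = 3.549383, f(c) = -0.101877 < 0 → new bracket [3.549383, 4.590000]
step 3: c = 3.561900, f(c) = -0.012868 < 0 → new bracket [3.561900, 4.590000]
step 4: c = 3.563479, f(c) = -0.001620 < 0 → new bracket [3.563479, 4.590000]

3.56348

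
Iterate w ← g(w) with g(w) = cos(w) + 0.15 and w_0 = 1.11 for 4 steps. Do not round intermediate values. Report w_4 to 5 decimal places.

0.90940

w_1 = g(1.110000) = 0.594662
w_2 = g(0.594662) = 0.978338
w_3 = g(0.978338) = 0.708402
w_4 = g(0.708402) = 0.909403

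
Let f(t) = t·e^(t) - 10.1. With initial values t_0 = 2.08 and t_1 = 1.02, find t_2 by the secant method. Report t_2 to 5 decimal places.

1.57769

f(t_0) = 6.549295, f(t_1) = -7.271341
t_2 = 1.020000 - (-7.271341)·(1.020000 - 2.080000)/(-7.271341 - (6.549295)) = 1.577689; f(t_2) = -2.458066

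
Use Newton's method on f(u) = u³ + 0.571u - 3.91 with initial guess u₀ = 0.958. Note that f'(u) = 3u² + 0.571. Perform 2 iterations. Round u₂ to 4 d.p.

1.4876

u_0 = 0.958000: f = -2.483764, f' = 3.324292 → u_1 = 0.958000 - (-2.483764)/(3.324292) = 1.705156
u_1 = 1.705156: f = 2.021481, f' = 9.293669 → u_2 = 1.705156 - (2.021481)/(9.293669) = 1.487644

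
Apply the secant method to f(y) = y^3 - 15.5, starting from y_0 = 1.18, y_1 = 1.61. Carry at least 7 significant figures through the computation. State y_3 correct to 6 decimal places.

2.155108

f(y_0) = -13.856968, f(y_1) = -11.326719
y_2 = 1.610000 - (-11.326719)·(1.610000 - 1.180000)/(-11.326719 - (-13.856968)) = 3.534905; f(y_2) = 28.670597
y_3 = 3.534905 - (28.670597)·(3.534905 - 1.610000)/(28.670597 - (-11.326719)) = 2.155108; f(y_3) = -5.490621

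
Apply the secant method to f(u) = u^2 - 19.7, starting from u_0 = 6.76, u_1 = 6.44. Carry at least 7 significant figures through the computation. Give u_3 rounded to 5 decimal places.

f(u_0) = 25.997600, f(u_1) = 21.773600
u_2 = 6.440000 - (21.773600)·(6.440000 - 6.760000)/(21.773600 - (25.997600)) = 4.790485; f(u_2) = 3.248745
u_3 = 4.790485 - (3.248745)·(4.790485 - 6.440000)/(3.248745 - (21.773600)) = 4.501206; f(u_3) = 0.560853

4.50121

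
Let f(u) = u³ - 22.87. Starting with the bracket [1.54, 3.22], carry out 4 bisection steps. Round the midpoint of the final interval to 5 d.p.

2.85250

f(1.540000) = -19.217736, f(3.220000) = 10.516248 (opposite signs)
step 1: m = 2.380000, f(m) = -9.388728 < 0 → root in [2.380000, 3.220000]
step 2: m = 2.800000, f(m) = -0.918000 < 0 → root in [2.800000, 3.220000]
step 3: m = 3.010000, f(m) = 4.400901 > 0 → root in [2.800000, 3.010000]
step 4: m = 2.905000, f(m) = 1.645368 > 0 → root in [2.800000, 2.905000]
Midpoint of [2.800000, 2.905000] = 2.852500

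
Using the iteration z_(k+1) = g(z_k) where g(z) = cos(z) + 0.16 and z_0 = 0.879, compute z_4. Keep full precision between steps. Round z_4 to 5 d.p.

z_1 = g(0.879000) = 0.797922
z_2 = g(0.797922) = 0.858196
z_3 = g(0.858196) = 0.813803
z_4 = g(0.813803) = 0.846739

0.84674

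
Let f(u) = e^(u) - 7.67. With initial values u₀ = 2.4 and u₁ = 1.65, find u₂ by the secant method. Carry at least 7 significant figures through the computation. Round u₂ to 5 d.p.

1.96761

f(u_0) = 3.353176, f(u_1) = -2.463020
u_2 = 1.650000 - (-2.463020)·(1.650000 - 2.400000)/(-2.463020 - (3.353176)) = 1.967607; f(u_2) = -0.516462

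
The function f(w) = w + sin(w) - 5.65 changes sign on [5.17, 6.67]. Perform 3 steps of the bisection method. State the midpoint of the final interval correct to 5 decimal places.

f(5.170000) = -1.377111, f(6.670000) = 1.397240 (opposite signs)
step 1: m = 5.920000, f(m) = -0.085254 < 0 → root in [5.920000, 6.670000]
step 2: m = 6.295000, f(m) = 0.656814 > 0 → root in [5.920000, 6.295000]
step 3: m = 6.107500, f(m) = 0.282717 > 0 → root in [5.920000, 6.107500]
Midpoint of [5.920000, 6.107500] = 6.013750

6.01375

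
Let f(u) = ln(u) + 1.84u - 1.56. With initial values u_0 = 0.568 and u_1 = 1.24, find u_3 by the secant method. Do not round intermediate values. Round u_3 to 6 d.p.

Secant update: u_(k+1) = u_k − f(u_k)·(u_k − u_(k-1))/(f(u_k) − f(u_(k-1))).
f(u_0) = -1.080514, f(u_1) = 0.936711
u_2 = 1.240000 - (0.936711)·(1.240000 - 0.568000)/(0.936711 - (-1.080514)) = 0.927953; f(u_2) = 0.072658
u_3 = 0.927953 - (0.072658)·(0.927953 - 1.240000)/(0.072658 - (0.936711)) = 0.901713; f(u_3) = -0.004308

0.901713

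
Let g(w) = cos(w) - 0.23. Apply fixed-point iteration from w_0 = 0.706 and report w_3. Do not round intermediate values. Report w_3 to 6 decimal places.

w_1 = g(0.706000) = 0.530963
w_2 = g(0.530963) = 0.632320
w_3 = g(0.632320) = 0.576659

0.576659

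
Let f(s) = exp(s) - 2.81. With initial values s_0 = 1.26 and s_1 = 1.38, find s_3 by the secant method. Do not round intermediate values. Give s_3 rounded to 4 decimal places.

Secant update: s_(k+1) = s_k − f(s_k)·(s_k − s_(k-1))/(f(s_k) − f(s_(k-1))).
f(s_0) = 0.715421, f(s_1) = 1.164902
s_2 = 1.380000 - (1.164902)·(1.380000 - 1.260000)/(1.164902 - (0.715421)) = 1.069000; f(s_2) = 0.102466
s_3 = 1.069000 - (0.102466)·(1.069000 - 1.380000)/(0.102466 - (1.164902)) = 1.039006; f(s_3) = 0.016406

1.0390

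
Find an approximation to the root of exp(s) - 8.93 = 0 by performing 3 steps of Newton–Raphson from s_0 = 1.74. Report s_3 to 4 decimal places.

2.1894

f'(s) = exp(s)
s_0 = 1.740000: f = -3.232657, f' = 5.697343 → s_1 = 1.740000 - (-3.232657)/(5.697343) = 2.307397
s_1 = 2.307397: f = 1.118237, f' = 10.048237 → s_2 = 2.307397 - (1.118237)/(10.048237) = 2.196110
s_2 = 2.196110: f = 0.059977, f' = 8.989977 → s_3 = 2.196110 - (0.059977)/(8.989977) = 2.189439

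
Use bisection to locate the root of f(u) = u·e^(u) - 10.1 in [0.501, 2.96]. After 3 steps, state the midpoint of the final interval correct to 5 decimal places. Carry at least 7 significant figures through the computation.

f(0.501000) = -9.273164, f(2.960000) = 47.021996 (opposite signs)
step 1: m = 1.730500, f(m) = -0.333967 < 0 → root in [1.730500, 2.960000]
step 2: m = 2.345250, f(m) = 14.374751 > 0 → root in [1.730500, 2.345250]
step 3: m = 2.037875, f(m) = 5.539232 > 0 → root in [1.730500, 2.037875]
Midpoint of [1.730500, 2.037875] = 1.884187

1.88419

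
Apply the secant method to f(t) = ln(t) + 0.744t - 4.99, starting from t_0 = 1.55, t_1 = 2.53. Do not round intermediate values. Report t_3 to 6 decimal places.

f(t_0) = -3.398545, f(t_1) = -2.179461
t_2 = 2.530000 - (-2.179461)·(2.530000 - 1.550000)/(-2.179461 - (-3.398545)) = 4.282029; f(t_2) = -0.349743
t_3 = 4.282029 - (-0.349743)·(4.282029 - 2.530000)/(-0.349743 - (-2.179461)) = 4.616923; f(t_3) = -0.025281

4.616923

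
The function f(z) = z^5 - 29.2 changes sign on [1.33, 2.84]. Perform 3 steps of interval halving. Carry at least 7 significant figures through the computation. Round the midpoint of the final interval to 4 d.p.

f(1.330000) = -25.038420, f(2.840000) = 155.553086 (opposite signs)
step 1: m = 2.085000, f(m) = 10.203091 > 0 → root in [1.330000, 2.085000]
step 2: m = 1.707500, f(m) = -14.685450 < 0 → root in [1.707500, 2.085000]
step 3: m = 1.896250, f(m) = -4.682399 < 0 → root in [1.896250, 2.085000]
Midpoint of [1.896250, 2.085000] = 1.990625

1.9906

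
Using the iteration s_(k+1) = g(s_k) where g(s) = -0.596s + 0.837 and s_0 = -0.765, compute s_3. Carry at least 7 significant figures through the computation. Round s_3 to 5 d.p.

0.79742

s_1 = g(-0.765000) = 1.292940
s_2 = g(1.292940) = 0.066408
s_3 = g(0.066408) = 0.797421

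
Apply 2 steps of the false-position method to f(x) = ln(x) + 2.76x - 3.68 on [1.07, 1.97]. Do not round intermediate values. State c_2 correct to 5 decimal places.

1.25210

False-position update: c = (a·f(b) − b·f(a))/(f(b) − f(a)); replace the endpoint whose sign matches f(c).
f(1.070000) = -0.659141, f(1.970000) = 2.435234
step 1: c = 1.261711, f(c) = 0.034793 > 0 → new bracket [1.070000, 1.261711]
step 2: c = 1.252099, f(c) = 0.000616 > 0 → new bracket [1.070000, 1.252099]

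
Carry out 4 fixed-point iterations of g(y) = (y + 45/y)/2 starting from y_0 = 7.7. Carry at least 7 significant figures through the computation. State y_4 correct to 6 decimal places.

y_1 = g(7.700000) = 6.772078
y_2 = g(6.772078) = 6.708505
y_3 = g(6.708505) = 6.708204
y_4 = g(6.708204) = 6.708204

6.708204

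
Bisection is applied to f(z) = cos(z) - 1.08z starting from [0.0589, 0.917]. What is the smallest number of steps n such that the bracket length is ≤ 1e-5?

17

Initial width b − a = 0.917 − 0.0589 = 0.858100.
After n steps the width is (b−a)/2^n; need (b−a)/2^n ≤ 1e-5.
So n ≥ log₂(0.858100/1e-5) = log₂(85810.0000) ≈ 16.3889.
Hence n = 17.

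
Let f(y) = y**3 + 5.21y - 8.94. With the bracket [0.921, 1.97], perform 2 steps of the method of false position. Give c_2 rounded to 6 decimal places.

False-position update: c = (a·f(b) − b·f(a))/(f(b) − f(a)); replace the endpoint whose sign matches f(c).
f(0.921000) = -3.360360, f(1.970000) = 8.969073
step 1: c = 1.206903, f(c) = -0.894046 < 0 → new bracket [1.206903, 1.970000]
step 2: c = 1.276074, f(c) = -0.213742 < 0 → new bracket [1.276074, 1.970000]

1.276074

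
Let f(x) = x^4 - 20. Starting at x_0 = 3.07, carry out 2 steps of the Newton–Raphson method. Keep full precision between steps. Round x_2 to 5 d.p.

f'(x) = 4x^3
x_0 = 3.070000: f = 68.828740, f' = 115.737772 → x_1 = 3.070000 - (68.828740)/(115.737772) = 2.475304
x_1 = 2.475304: f = 17.541747, f' = 60.666068 → x_2 = 2.475304 - (17.541747)/(60.666068) = 2.186152

2.18615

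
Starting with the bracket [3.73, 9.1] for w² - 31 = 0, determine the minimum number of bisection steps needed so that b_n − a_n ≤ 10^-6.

23

Initial width b − a = 9.1 − 3.73 = 5.370000.
After n steps the width is (b−a)/2^n; need (b−a)/2^n ≤ 10^-6.
So n ≥ log₂(5.370000/10^-6) = log₂(5370000.0000) ≈ 22.3565.
Hence n = 23.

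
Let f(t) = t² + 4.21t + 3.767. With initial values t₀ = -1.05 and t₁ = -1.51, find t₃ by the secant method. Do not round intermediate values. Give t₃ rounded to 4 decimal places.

-1.2850

f(t_0) = 0.449000, f(t_1) = -0.310000
t_2 = -1.510000 - (-0.310000)·(-1.510000 - -1.050000)/(-0.310000 - (0.449000)) = -1.322121; f(t_2) = -0.051126
t_3 = -1.322121 - (-0.051126)·(-1.322121 - -1.510000)/(-0.051126 - (-0.310000)) = -1.285016; f(t_3) = 0.008348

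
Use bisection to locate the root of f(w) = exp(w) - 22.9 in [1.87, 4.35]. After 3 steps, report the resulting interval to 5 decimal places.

f(1.870000) = -16.411704, f(4.350000) = 54.578463 (opposite signs)
step 1: m = 3.110000, f(m) = -0.478956 < 0 → root in [3.110000, 4.350000]
step 2: m = 3.730000, f(m) = 18.779108 > 0 → root in [3.110000, 3.730000]
step 3: m = 3.420000, f(m) = 7.669415 > 0 → root in [3.110000, 3.420000]

[3.11000, 3.42000]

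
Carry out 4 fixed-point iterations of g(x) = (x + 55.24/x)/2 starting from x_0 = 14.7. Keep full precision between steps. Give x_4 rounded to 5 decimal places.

7.43236

x_1 = g(14.700000) = 9.228912
x_2 = g(9.228912) = 7.607225
x_3 = g(7.607225) = 7.434371
x_4 = g(7.434371) = 7.432362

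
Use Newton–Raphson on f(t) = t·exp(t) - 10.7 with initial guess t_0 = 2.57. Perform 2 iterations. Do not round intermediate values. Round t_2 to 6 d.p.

f'(t) = (t + 1)·exp(t)
t_0 = 2.570000: f = 22.879169, f' = 46.644993 → t_1 = 2.570000 - (22.879169)/(46.644993) = 2.079504
t_1 = 2.079504: f = 5.937078, f' = 24.637580 → t_2 = 2.079504 - (5.937078)/(24.637580) = 1.838528

1.838528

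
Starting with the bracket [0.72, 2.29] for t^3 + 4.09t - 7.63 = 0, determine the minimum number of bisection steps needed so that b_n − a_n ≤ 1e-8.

Initial width b − a = 2.29 − 0.72 = 1.570000.
After n steps the width is (b−a)/2^n; need (b−a)/2^n ≤ 1e-8.
So n ≥ log₂(1.570000/1e-8) = log₂(157000000.0000) ≈ 27.2262.
Hence n = 28.

28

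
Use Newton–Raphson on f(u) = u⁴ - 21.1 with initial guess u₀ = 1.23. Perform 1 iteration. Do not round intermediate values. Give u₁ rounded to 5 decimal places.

3.75720

Newton update: u ← u − f(u)/f'(u).
f'(u) = 4u³
u_0 = 1.230000: f = -18.811134, f' = 7.443468 → u_1 = 1.230000 - (-18.811134)/(7.443468) = 3.757200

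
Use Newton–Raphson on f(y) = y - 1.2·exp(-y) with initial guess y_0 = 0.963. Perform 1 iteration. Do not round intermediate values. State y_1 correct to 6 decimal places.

0.616723

f'(y) = 1 + 1.2·exp(-y)
y_0 = 0.963000: f = 0.504905, f' = 1.458095 → y_1 = 0.963000 - (0.504905)/(1.458095) = 0.616723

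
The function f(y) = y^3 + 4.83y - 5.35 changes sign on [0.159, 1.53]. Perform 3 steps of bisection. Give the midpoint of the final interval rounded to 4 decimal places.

f(0.159000) = -4.578010, f(1.530000) = 5.621477 (opposite signs)
step 1: m = 0.844500, f(m) = -0.668784 < 0 → root in [0.844500, 1.530000]
step 2: m = 1.187250, f(m) = 2.057921 > 0 → root in [0.844500, 1.187250]
step 3: m = 1.015875, f(m) = 0.605061 > 0 → root in [0.844500, 1.015875]
Midpoint of [0.844500, 1.015875] = 0.930188

0.9302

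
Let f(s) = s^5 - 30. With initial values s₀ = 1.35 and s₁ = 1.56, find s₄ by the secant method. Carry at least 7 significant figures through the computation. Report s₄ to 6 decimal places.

f(s_0) = -25.515967, f(s_1) = -20.761042
s_2 = 1.560000 - (-20.761042)·(1.560000 - 1.350000)/(-20.761042 - (-25.515967)) = 2.476906; f(s_2) = 63.228270
s_3 = 2.476906 - (63.228270)·(2.476906 - 1.560000)/(63.228270 - (-20.761042)) = 1.786647; f(s_3) = -11.794871
s_4 = 1.786647 - (-11.794871)·(1.786647 - 2.476906)/(-11.794871 - (63.228270)) = 1.895167; f(s_4) = -5.552329

1.895167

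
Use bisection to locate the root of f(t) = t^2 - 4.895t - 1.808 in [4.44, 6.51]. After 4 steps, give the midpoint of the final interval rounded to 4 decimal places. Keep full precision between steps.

f(4.440000) = -3.828200, f(6.510000) = 8.705650 (opposite signs)
step 1: m = 5.475000, f(m) = 1.367500 > 0 → root in [4.440000, 5.475000]
step 2: m = 4.957500, f(m) = -1.498156 < 0 → root in [4.957500, 5.475000]
step 3: m = 5.216250, f(m) = -0.132280 < 0 → root in [5.216250, 5.475000]
step 4: m = 5.345625, f(m) = 0.600872 > 0 → root in [5.216250, 5.345625]
Midpoint of [5.216250, 5.345625] = 5.280938

5.2809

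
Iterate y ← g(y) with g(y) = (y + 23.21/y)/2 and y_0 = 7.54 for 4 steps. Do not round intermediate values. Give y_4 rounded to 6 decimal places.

4.817676

y_1 = g(7.540000) = 5.309125
y_2 = g(5.309125) = 4.840422
y_3 = g(4.840422) = 4.817729
y_4 = g(4.817729) = 4.817676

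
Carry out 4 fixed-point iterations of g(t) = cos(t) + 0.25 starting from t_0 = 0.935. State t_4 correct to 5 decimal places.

0.90236

t_1 = g(0.935000) = 0.843818
t_2 = g(0.843818) = 0.914615
t_3 = g(0.914615) = 0.860096
t_4 = g(0.860096) = 0.902365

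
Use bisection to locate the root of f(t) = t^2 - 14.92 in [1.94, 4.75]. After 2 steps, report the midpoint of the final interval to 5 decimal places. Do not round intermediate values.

3.69625

f(1.940000) = -11.156400, f(4.750000) = 7.642500 (opposite signs)
step 1: m = 3.345000, f(m) = -3.730975 < 0 → root in [3.345000, 4.750000]
step 2: m = 4.047500, f(m) = 1.462256 > 0 → root in [3.345000, 4.047500]
Midpoint of [3.345000, 4.047500] = 3.696250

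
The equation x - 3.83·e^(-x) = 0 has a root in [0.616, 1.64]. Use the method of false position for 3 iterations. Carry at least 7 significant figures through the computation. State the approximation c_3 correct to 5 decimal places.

f(0.616000) = -1.452585, f(1.640000) = 0.897056
step 1: c = 1.249053, f(c) = 0.150700 > 0 → new bracket [0.616000, 1.249053]
step 2: c = 1.189549, f(c) = 0.023857 > 0 → new bracket [0.616000, 1.189549]
step 3: c = 1.180282, f(c) = 0.003736 > 0 → new bracket [0.616000, 1.180282]

1.18028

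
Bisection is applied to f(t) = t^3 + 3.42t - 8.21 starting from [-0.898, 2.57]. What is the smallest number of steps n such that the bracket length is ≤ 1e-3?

12

Initial width b − a = 2.57 − -0.898 = 3.468000.
After n steps the width is (b−a)/2^n; need (b−a)/2^n ≤ 1e-3.
So n ≥ log₂(3.468000/1e-3) = log₂(3468.0000) ≈ 11.7599.
Hence n = 12.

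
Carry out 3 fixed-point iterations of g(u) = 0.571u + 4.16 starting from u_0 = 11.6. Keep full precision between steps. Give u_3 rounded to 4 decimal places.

10.0513

u_1 = g(11.600000) = 10.783600
u_2 = g(10.783600) = 10.317436
u_3 = g(10.317436) = 10.051256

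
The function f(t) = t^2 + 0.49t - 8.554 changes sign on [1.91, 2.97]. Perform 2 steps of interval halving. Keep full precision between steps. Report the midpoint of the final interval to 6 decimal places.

f(1.910000) = -3.970000, f(2.970000) = 1.722200 (opposite signs)
step 1: m = 2.440000, f(m) = -1.404800 < 0 → root in [2.440000, 2.970000]
step 2: m = 2.705000, f(m) = 0.088475 > 0 → root in [2.440000, 2.705000]
Midpoint of [2.440000, 2.705000] = 2.572500

2.572500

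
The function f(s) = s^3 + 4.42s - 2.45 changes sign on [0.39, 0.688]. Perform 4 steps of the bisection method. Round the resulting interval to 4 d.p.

f(0.390000) = -0.666881, f(0.688000) = 0.916621 (opposite signs)
step 1: m = 0.539000, f(m) = 0.088971 > 0 → root in [0.390000, 0.539000]
step 2: m = 0.464500, f(m) = -0.296689 < 0 → root in [0.464500, 0.539000]
step 3: m = 0.501750, f(m) = -0.105948 < 0 → root in [0.501750, 0.539000]
step 4: m = 0.520375, f(m) = -0.009030 < 0 → root in [0.520375, 0.539000]

[0.5204, 0.5390]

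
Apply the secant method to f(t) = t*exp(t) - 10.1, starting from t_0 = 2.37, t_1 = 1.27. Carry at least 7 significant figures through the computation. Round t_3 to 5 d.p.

1.82559

f(t_0) = 15.252820, f(t_1) = -5.577717
t_2 = 1.270000 - (-5.577717)·(1.270000 - 2.370000)/(-5.577717 - (15.252820)) = 1.564543; f(t_2) = -2.620718
t_3 = 1.564543 - (-2.620718)·(1.564543 - 1.270000)/(-2.620718 - (-5.577717)) = 1.825589; f(t_3) = 1.230435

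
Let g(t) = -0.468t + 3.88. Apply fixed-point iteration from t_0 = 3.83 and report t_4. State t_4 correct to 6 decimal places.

2.699991

t_1 = g(3.830000) = 2.087560
t_2 = g(2.087560) = 2.903022
t_3 = g(2.903022) = 2.521386
t_4 = g(2.521386) = 2.699991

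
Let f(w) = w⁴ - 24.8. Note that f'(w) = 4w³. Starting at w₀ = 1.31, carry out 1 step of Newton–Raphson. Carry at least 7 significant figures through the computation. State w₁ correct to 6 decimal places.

3.740395

w_0 = 1.310000: f = -21.855001, f' = 8.992364 → w_1 = 1.310000 - (-21.855001)/(8.992364) = 3.740395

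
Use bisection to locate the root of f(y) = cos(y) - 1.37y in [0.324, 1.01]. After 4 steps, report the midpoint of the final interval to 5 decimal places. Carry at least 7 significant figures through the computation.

f(0.324000) = 0.504090, f(1.010000) = -0.851839 (opposite signs)
step 1: m = 0.667000, f(m) = -0.128109 < 0 → root in [0.324000, 0.667000]
step 2: m = 0.495500, f(m) = 0.200896 > 0 → root in [0.495500, 0.667000]
step 3: m = 0.581250, f(m) = 0.039464 > 0 → root in [0.581250, 0.667000]
step 4: m = 0.624125, f(m) = -0.043576 < 0 → root in [0.581250, 0.624125]
Midpoint of [0.581250, 0.624125] = 0.602688

0.60269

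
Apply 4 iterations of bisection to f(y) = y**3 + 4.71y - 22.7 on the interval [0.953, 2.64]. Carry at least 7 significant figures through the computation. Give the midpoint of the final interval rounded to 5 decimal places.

2.27097

f(0.953000) = -17.345847, f(2.640000) = 8.134144 (opposite signs)
step 1: m = 1.796500, f(m) = -8.440439 < 0 → root in [1.796500, 2.640000]
step 2: m = 2.218250, f(m) = -1.336848 < 0 → root in [2.218250, 2.640000]
step 3: m = 2.429125, f(m) = 3.074591 > 0 → root in [2.218250, 2.429125]
step 4: m = 2.323688, f(m) = 0.791374 > 0 → root in [2.218250, 2.323688]
Midpoint of [2.218250, 2.323688] = 2.270969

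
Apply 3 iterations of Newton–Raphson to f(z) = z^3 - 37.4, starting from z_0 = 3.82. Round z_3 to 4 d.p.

3.3442

Newton update: z ← z − f(z)/f'(z).
f'(z) = 3z^2
z_0 = 3.820000: f = 18.342968, f' = 43.777200 → z_1 = 3.820000 - (18.342968)/(43.777200) = 3.400993
z_1 = 3.400993: f = 1.938436, f' = 34.700253 → z_2 = 3.400993 - (1.938436)/(34.700253) = 3.345130
z_2 = 3.345130: f = 0.031665, f' = 33.569692 → z_3 = 3.345130 - (0.031665)/(33.569692) = 3.344187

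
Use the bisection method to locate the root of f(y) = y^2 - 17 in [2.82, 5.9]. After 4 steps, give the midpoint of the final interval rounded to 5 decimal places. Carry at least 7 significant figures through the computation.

f(2.820000) = -9.047600, f(5.900000) = 17.810000 (opposite signs)
step 1: m = 4.360000, f(m) = 2.009600 > 0 → root in [2.820000, 4.360000]
step 2: m = 3.590000, f(m) = -4.111900 < 0 → root in [3.590000, 4.360000]
step 3: m = 3.975000, f(m) = -1.199375 < 0 → root in [3.975000, 4.360000]
step 4: m = 4.167500, f(m) = 0.368056 > 0 → root in [3.975000, 4.167500]
Midpoint of [3.975000, 4.167500] = 4.071250

4.07125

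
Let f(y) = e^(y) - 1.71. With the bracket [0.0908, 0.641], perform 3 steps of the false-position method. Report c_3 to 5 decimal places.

0.53643

f(0.090800) = -0.614950, f(0.641000) = 0.188378
step 1: c = 0.511980, f(c) = -0.041409 < 0 → new bracket [0.511980, 0.641000]
step 2: c = 0.535230, f(c) = -0.002159 < 0 → new bracket [0.535230, 0.641000]
step 3: c = 0.536428, f(c) = -0.000111 < 0 → new bracket [0.536428, 0.641000]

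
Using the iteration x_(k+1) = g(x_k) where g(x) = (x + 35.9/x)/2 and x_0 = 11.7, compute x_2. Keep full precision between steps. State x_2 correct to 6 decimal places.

6.122964

x_1 = g(11.700000) = 7.384188
x_2 = g(7.384188) = 6.122964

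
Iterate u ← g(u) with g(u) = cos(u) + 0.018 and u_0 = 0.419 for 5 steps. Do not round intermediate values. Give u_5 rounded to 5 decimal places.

u_1 = g(0.419000) = 0.931496
u_2 = g(0.931496) = 0.614634
u_3 = g(0.614634) = 0.834985
u_4 = g(0.834985) = 0.689189
u_5 = g(0.689189) = 0.789762

0.78976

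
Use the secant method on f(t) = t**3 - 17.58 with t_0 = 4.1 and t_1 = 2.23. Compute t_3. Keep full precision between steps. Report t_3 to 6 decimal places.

2.626561

f(t_0) = 51.341000, f(t_1) = -6.490433
t_2 = 2.230000 - (-6.490433)·(2.230000 - 4.100000)/(-6.490433 - (51.341000)) = 2.439870; f(t_2) = -3.055529
t_3 = 2.439870 - (-3.055529)·(2.439870 - 2.230000)/(-3.055529 - (-6.490433)) = 2.626561; f(t_3) = 0.540187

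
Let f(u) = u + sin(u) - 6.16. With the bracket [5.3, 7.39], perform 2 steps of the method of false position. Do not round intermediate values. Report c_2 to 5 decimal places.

6.22112

f(5.300000) = -1.692267, f(7.390000) = 2.124278
step 1: c = 6.226712, f(c) = 0.010269 > 0 → new bracket [5.300000, 6.226712]
step 2: c = 6.221123, f(c) = -0.000900 < 0 → new bracket [6.221123, 6.226712]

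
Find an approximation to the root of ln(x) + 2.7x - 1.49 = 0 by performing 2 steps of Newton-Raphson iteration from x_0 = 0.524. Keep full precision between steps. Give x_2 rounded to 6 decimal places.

0.689513

f'(x) = 1/x + 2.7
x_0 = 0.524000: f = -0.721464, f' = 4.608397 → x_1 = 0.524000 - (-0.721464)/(4.608397) = 0.680554
x_1 = 0.680554: f = -0.037352, f' = 4.169391 → x_2 = 0.680554 - (-0.037352)/(4.169391) = 0.689513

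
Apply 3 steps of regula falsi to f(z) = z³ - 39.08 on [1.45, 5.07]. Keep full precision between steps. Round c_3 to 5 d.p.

f(1.450000) = -36.031375, f(5.070000) = 91.243843
step 1: c = 2.474815, f(c) = -23.922474 < 0 → new bracket [2.474815, 5.070000]
step 2: c = 3.013890, f(c) = -11.703235 < 0 → new bracket [3.013890, 5.070000]
step 3: c = 3.247633, f(c) = -4.826835 < 0 → new bracket [3.247633, 5.070000]

3.24763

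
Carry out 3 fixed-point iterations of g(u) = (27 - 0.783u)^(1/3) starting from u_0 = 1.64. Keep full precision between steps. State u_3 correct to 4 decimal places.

u_1 = g(1.640000) = 2.951665
u_2 = g(2.951665) = 2.911836
u_3 = g(2.911836) = 2.913062

2.9131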